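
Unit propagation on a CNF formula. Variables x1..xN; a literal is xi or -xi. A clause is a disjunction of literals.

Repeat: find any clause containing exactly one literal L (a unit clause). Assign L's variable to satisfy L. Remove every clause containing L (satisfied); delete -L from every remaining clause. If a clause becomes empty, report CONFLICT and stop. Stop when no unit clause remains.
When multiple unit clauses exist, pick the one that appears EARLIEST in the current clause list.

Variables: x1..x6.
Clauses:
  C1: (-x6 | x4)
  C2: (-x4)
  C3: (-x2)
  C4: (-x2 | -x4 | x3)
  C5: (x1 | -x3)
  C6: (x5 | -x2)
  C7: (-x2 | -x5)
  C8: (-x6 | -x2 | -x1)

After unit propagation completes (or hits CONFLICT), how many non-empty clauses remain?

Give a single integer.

unit clause [-4] forces x4=F; simplify:
  drop 4 from [-6, 4] -> [-6]
  satisfied 2 clause(s); 6 remain; assigned so far: [4]
unit clause [-6] forces x6=F; simplify:
  satisfied 2 clause(s); 4 remain; assigned so far: [4, 6]
unit clause [-2] forces x2=F; simplify:
  satisfied 3 clause(s); 1 remain; assigned so far: [2, 4, 6]

Answer: 1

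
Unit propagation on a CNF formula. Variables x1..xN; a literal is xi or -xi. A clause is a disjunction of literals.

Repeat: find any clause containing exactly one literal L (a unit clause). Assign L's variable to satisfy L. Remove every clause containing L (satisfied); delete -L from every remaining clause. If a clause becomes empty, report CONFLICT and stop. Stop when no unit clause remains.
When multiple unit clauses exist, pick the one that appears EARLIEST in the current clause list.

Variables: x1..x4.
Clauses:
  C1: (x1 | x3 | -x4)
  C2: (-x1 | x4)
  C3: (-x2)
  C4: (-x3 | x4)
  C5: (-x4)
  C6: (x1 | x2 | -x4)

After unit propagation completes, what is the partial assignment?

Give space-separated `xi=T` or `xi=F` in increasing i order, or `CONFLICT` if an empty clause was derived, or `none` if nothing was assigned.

Answer: x1=F x2=F x3=F x4=F

Derivation:
unit clause [-2] forces x2=F; simplify:
  drop 2 from [1, 2, -4] -> [1, -4]
  satisfied 1 clause(s); 5 remain; assigned so far: [2]
unit clause [-4] forces x4=F; simplify:
  drop 4 from [-1, 4] -> [-1]
  drop 4 from [-3, 4] -> [-3]
  satisfied 3 clause(s); 2 remain; assigned so far: [2, 4]
unit clause [-1] forces x1=F; simplify:
  satisfied 1 clause(s); 1 remain; assigned so far: [1, 2, 4]
unit clause [-3] forces x3=F; simplify:
  satisfied 1 clause(s); 0 remain; assigned so far: [1, 2, 3, 4]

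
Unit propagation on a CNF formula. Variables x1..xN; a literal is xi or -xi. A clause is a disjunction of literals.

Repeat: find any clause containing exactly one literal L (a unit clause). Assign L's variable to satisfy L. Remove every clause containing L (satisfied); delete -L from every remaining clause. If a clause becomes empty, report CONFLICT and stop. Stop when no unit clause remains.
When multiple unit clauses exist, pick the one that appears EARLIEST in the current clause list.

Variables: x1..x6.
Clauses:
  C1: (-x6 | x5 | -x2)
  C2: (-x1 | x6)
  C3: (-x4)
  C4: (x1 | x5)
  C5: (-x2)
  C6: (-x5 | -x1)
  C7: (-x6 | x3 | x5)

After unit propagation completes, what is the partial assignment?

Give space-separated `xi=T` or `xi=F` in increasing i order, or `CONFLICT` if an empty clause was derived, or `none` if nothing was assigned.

Answer: x2=F x4=F

Derivation:
unit clause [-4] forces x4=F; simplify:
  satisfied 1 clause(s); 6 remain; assigned so far: [4]
unit clause [-2] forces x2=F; simplify:
  satisfied 2 clause(s); 4 remain; assigned so far: [2, 4]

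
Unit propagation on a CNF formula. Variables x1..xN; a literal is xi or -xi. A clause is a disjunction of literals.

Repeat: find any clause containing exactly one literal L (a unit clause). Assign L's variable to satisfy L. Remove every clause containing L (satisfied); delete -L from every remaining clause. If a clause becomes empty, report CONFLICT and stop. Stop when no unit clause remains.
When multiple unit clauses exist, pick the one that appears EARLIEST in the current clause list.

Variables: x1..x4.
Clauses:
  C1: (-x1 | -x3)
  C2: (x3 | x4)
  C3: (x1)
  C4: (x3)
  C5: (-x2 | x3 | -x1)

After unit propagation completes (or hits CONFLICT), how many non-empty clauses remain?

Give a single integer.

Answer: 2

Derivation:
unit clause [1] forces x1=T; simplify:
  drop -1 from [-1, -3] -> [-3]
  drop -1 from [-2, 3, -1] -> [-2, 3]
  satisfied 1 clause(s); 4 remain; assigned so far: [1]
unit clause [-3] forces x3=F; simplify:
  drop 3 from [3, 4] -> [4]
  drop 3 from [3] -> [] (empty!)
  drop 3 from [-2, 3] -> [-2]
  satisfied 1 clause(s); 3 remain; assigned so far: [1, 3]
CONFLICT (empty clause)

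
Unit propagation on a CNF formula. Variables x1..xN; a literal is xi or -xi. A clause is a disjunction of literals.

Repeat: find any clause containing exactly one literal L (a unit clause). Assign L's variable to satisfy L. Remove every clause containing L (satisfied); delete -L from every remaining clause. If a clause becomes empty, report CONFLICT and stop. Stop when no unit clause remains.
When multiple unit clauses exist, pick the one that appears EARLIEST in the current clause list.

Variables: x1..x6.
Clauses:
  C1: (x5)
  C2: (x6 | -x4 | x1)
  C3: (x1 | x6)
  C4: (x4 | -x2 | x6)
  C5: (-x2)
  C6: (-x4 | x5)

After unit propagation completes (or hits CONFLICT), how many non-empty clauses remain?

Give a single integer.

Answer: 2

Derivation:
unit clause [5] forces x5=T; simplify:
  satisfied 2 clause(s); 4 remain; assigned so far: [5]
unit clause [-2] forces x2=F; simplify:
  satisfied 2 clause(s); 2 remain; assigned so far: [2, 5]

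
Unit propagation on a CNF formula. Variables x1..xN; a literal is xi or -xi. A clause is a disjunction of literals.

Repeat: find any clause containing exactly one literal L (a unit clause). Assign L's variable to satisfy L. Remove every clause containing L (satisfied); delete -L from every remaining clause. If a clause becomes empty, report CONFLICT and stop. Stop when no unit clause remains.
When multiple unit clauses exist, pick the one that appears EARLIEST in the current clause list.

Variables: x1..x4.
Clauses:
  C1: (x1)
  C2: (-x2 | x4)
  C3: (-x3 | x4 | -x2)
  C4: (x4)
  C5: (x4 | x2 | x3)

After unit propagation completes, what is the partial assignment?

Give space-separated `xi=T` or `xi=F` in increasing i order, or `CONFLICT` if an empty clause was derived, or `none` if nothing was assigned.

unit clause [1] forces x1=T; simplify:
  satisfied 1 clause(s); 4 remain; assigned so far: [1]
unit clause [4] forces x4=T; simplify:
  satisfied 4 clause(s); 0 remain; assigned so far: [1, 4]

Answer: x1=T x4=T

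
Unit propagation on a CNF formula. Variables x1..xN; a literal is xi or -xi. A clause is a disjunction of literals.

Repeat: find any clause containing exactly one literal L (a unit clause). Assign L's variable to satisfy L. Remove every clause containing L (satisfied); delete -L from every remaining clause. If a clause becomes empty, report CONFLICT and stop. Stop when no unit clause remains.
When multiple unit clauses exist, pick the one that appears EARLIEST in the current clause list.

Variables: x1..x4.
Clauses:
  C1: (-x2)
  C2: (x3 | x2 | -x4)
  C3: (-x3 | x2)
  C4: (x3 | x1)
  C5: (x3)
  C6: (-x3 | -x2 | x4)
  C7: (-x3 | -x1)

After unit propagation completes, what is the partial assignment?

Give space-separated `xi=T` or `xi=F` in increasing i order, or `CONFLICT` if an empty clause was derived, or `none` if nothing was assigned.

Answer: CONFLICT

Derivation:
unit clause [-2] forces x2=F; simplify:
  drop 2 from [3, 2, -4] -> [3, -4]
  drop 2 from [-3, 2] -> [-3]
  satisfied 2 clause(s); 5 remain; assigned so far: [2]
unit clause [-3] forces x3=F; simplify:
  drop 3 from [3, -4] -> [-4]
  drop 3 from [3, 1] -> [1]
  drop 3 from [3] -> [] (empty!)
  satisfied 2 clause(s); 3 remain; assigned so far: [2, 3]
CONFLICT (empty clause)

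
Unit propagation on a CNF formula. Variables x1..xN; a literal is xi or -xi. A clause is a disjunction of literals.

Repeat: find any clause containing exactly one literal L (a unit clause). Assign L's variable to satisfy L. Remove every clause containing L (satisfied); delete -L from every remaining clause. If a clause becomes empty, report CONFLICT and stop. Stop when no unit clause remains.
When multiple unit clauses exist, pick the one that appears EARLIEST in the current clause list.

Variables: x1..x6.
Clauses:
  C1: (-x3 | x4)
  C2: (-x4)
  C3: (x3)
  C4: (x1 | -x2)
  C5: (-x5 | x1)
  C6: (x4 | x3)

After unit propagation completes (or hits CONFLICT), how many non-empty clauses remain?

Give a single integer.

unit clause [-4] forces x4=F; simplify:
  drop 4 from [-3, 4] -> [-3]
  drop 4 from [4, 3] -> [3]
  satisfied 1 clause(s); 5 remain; assigned so far: [4]
unit clause [-3] forces x3=F; simplify:
  drop 3 from [3] -> [] (empty!)
  drop 3 from [3] -> [] (empty!)
  satisfied 1 clause(s); 4 remain; assigned so far: [3, 4]
CONFLICT (empty clause)

Answer: 2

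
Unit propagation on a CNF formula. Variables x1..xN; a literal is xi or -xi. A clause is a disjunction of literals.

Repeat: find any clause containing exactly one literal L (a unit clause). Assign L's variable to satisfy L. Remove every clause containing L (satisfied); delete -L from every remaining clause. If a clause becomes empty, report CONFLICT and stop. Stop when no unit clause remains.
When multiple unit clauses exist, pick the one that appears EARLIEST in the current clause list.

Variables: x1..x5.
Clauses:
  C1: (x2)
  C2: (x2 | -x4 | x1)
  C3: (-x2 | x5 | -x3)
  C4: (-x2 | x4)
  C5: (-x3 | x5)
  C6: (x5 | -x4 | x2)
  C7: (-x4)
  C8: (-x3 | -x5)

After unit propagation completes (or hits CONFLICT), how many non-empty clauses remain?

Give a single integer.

unit clause [2] forces x2=T; simplify:
  drop -2 from [-2, 5, -3] -> [5, -3]
  drop -2 from [-2, 4] -> [4]
  satisfied 3 clause(s); 5 remain; assigned so far: [2]
unit clause [4] forces x4=T; simplify:
  drop -4 from [-4] -> [] (empty!)
  satisfied 1 clause(s); 4 remain; assigned so far: [2, 4]
CONFLICT (empty clause)

Answer: 3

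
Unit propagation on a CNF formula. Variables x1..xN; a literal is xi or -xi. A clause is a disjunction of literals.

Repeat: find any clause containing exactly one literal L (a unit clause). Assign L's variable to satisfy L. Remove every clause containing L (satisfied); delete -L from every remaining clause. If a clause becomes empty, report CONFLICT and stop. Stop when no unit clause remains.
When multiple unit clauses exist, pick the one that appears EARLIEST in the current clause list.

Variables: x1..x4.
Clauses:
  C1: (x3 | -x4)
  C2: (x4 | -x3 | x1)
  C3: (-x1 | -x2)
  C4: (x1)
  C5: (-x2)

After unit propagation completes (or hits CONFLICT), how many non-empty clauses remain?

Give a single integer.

Answer: 1

Derivation:
unit clause [1] forces x1=T; simplify:
  drop -1 from [-1, -2] -> [-2]
  satisfied 2 clause(s); 3 remain; assigned so far: [1]
unit clause [-2] forces x2=F; simplify:
  satisfied 2 clause(s); 1 remain; assigned so far: [1, 2]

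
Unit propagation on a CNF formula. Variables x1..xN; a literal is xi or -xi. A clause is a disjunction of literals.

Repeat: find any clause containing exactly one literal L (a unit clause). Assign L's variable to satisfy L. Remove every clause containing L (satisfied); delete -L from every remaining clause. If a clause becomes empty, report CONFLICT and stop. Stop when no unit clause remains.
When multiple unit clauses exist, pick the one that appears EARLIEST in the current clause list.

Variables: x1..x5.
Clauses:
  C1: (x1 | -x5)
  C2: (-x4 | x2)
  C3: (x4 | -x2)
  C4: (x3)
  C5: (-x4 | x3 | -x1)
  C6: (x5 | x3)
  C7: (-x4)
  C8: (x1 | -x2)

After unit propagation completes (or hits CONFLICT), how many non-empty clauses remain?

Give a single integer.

Answer: 1

Derivation:
unit clause [3] forces x3=T; simplify:
  satisfied 3 clause(s); 5 remain; assigned so far: [3]
unit clause [-4] forces x4=F; simplify:
  drop 4 from [4, -2] -> [-2]
  satisfied 2 clause(s); 3 remain; assigned so far: [3, 4]
unit clause [-2] forces x2=F; simplify:
  satisfied 2 clause(s); 1 remain; assigned so far: [2, 3, 4]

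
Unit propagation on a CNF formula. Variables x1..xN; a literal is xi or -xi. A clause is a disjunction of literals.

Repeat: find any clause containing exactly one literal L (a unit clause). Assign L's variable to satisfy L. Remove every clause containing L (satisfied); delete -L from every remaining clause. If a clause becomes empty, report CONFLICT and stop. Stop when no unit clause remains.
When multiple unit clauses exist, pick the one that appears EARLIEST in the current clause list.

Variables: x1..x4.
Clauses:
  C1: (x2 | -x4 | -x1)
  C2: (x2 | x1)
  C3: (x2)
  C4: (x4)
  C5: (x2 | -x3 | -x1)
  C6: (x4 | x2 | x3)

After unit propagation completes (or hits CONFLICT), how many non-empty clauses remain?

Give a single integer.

Answer: 0

Derivation:
unit clause [2] forces x2=T; simplify:
  satisfied 5 clause(s); 1 remain; assigned so far: [2]
unit clause [4] forces x4=T; simplify:
  satisfied 1 clause(s); 0 remain; assigned so far: [2, 4]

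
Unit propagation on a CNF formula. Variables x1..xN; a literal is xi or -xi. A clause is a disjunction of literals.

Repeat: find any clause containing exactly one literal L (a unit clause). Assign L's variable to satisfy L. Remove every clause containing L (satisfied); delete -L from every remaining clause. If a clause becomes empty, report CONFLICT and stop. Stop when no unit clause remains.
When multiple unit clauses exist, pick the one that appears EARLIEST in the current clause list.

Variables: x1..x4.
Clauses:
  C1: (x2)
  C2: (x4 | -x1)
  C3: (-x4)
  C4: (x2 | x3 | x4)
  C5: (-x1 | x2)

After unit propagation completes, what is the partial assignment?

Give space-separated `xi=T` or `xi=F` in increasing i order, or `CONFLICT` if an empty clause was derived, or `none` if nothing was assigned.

unit clause [2] forces x2=T; simplify:
  satisfied 3 clause(s); 2 remain; assigned so far: [2]
unit clause [-4] forces x4=F; simplify:
  drop 4 from [4, -1] -> [-1]
  satisfied 1 clause(s); 1 remain; assigned so far: [2, 4]
unit clause [-1] forces x1=F; simplify:
  satisfied 1 clause(s); 0 remain; assigned so far: [1, 2, 4]

Answer: x1=F x2=T x4=F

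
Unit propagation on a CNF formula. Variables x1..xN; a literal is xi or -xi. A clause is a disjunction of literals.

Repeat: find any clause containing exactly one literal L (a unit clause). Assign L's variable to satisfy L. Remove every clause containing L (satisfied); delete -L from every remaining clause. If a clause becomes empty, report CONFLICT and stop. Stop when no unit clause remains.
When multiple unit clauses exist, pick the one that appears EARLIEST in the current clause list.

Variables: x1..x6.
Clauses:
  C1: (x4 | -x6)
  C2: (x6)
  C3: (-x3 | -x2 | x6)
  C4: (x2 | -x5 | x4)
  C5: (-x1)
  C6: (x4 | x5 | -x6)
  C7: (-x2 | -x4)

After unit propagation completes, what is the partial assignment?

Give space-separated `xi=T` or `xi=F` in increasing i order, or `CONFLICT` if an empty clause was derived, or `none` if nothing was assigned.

Answer: x1=F x2=F x4=T x6=T

Derivation:
unit clause [6] forces x6=T; simplify:
  drop -6 from [4, -6] -> [4]
  drop -6 from [4, 5, -6] -> [4, 5]
  satisfied 2 clause(s); 5 remain; assigned so far: [6]
unit clause [4] forces x4=T; simplify:
  drop -4 from [-2, -4] -> [-2]
  satisfied 3 clause(s); 2 remain; assigned so far: [4, 6]
unit clause [-1] forces x1=F; simplify:
  satisfied 1 clause(s); 1 remain; assigned so far: [1, 4, 6]
unit clause [-2] forces x2=F; simplify:
  satisfied 1 clause(s); 0 remain; assigned so far: [1, 2, 4, 6]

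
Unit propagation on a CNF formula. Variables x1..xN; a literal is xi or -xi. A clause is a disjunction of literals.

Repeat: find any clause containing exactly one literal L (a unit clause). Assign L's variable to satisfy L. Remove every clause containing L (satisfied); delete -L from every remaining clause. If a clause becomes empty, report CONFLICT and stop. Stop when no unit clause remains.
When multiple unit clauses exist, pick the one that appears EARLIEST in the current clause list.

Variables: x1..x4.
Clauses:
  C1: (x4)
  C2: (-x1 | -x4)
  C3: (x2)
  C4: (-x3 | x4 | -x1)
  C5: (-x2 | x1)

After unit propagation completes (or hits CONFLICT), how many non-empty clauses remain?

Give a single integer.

Answer: 0

Derivation:
unit clause [4] forces x4=T; simplify:
  drop -4 from [-1, -4] -> [-1]
  satisfied 2 clause(s); 3 remain; assigned so far: [4]
unit clause [-1] forces x1=F; simplify:
  drop 1 from [-2, 1] -> [-2]
  satisfied 1 clause(s); 2 remain; assigned so far: [1, 4]
unit clause [2] forces x2=T; simplify:
  drop -2 from [-2] -> [] (empty!)
  satisfied 1 clause(s); 1 remain; assigned so far: [1, 2, 4]
CONFLICT (empty clause)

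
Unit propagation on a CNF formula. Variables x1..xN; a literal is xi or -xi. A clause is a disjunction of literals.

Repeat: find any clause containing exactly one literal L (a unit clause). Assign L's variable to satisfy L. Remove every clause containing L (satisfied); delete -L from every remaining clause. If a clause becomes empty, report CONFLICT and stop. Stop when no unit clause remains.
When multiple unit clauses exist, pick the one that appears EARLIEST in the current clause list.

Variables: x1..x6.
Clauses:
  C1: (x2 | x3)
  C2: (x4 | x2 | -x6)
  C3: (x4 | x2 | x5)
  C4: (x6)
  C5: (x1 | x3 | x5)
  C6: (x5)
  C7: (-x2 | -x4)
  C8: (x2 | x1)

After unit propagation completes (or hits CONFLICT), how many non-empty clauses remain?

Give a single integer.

Answer: 4

Derivation:
unit clause [6] forces x6=T; simplify:
  drop -6 from [4, 2, -6] -> [4, 2]
  satisfied 1 clause(s); 7 remain; assigned so far: [6]
unit clause [5] forces x5=T; simplify:
  satisfied 3 clause(s); 4 remain; assigned so far: [5, 6]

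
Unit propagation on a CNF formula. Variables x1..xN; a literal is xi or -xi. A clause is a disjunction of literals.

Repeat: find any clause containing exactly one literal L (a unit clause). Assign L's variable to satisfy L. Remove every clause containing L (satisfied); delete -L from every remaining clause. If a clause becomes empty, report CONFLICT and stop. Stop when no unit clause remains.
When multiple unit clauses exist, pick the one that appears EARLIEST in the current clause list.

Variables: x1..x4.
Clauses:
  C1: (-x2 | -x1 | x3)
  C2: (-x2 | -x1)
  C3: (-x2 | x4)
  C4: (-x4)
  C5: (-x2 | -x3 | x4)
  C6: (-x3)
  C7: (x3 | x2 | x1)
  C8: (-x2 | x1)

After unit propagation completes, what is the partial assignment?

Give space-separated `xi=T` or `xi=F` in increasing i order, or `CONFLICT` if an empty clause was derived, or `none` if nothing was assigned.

Answer: x1=T x2=F x3=F x4=F

Derivation:
unit clause [-4] forces x4=F; simplify:
  drop 4 from [-2, 4] -> [-2]
  drop 4 from [-2, -3, 4] -> [-2, -3]
  satisfied 1 clause(s); 7 remain; assigned so far: [4]
unit clause [-2] forces x2=F; simplify:
  drop 2 from [3, 2, 1] -> [3, 1]
  satisfied 5 clause(s); 2 remain; assigned so far: [2, 4]
unit clause [-3] forces x3=F; simplify:
  drop 3 from [3, 1] -> [1]
  satisfied 1 clause(s); 1 remain; assigned so far: [2, 3, 4]
unit clause [1] forces x1=T; simplify:
  satisfied 1 clause(s); 0 remain; assigned so far: [1, 2, 3, 4]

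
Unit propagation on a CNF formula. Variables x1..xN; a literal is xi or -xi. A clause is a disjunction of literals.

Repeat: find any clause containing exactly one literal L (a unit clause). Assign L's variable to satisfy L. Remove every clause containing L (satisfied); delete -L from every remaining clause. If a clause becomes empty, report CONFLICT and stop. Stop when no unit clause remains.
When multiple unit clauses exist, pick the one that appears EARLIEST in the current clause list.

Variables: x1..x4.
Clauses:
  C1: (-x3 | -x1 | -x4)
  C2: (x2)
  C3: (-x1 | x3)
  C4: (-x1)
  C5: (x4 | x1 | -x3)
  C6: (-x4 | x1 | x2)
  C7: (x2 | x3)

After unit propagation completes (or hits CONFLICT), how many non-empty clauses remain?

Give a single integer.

unit clause [2] forces x2=T; simplify:
  satisfied 3 clause(s); 4 remain; assigned so far: [2]
unit clause [-1] forces x1=F; simplify:
  drop 1 from [4, 1, -3] -> [4, -3]
  satisfied 3 clause(s); 1 remain; assigned so far: [1, 2]

Answer: 1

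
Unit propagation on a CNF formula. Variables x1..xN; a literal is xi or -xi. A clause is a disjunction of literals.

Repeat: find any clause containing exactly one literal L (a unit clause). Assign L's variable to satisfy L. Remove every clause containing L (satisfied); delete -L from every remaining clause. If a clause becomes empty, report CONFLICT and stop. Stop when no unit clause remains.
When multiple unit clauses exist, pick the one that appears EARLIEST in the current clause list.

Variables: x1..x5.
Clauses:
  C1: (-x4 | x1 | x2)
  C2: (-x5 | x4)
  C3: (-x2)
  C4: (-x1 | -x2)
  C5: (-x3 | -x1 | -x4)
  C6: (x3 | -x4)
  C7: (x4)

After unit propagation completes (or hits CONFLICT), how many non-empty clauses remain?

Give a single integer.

Answer: 0

Derivation:
unit clause [-2] forces x2=F; simplify:
  drop 2 from [-4, 1, 2] -> [-4, 1]
  satisfied 2 clause(s); 5 remain; assigned so far: [2]
unit clause [4] forces x4=T; simplify:
  drop -4 from [-4, 1] -> [1]
  drop -4 from [-3, -1, -4] -> [-3, -1]
  drop -4 from [3, -4] -> [3]
  satisfied 2 clause(s); 3 remain; assigned so far: [2, 4]
unit clause [1] forces x1=T; simplify:
  drop -1 from [-3, -1] -> [-3]
  satisfied 1 clause(s); 2 remain; assigned so far: [1, 2, 4]
unit clause [-3] forces x3=F; simplify:
  drop 3 from [3] -> [] (empty!)
  satisfied 1 clause(s); 1 remain; assigned so far: [1, 2, 3, 4]
CONFLICT (empty clause)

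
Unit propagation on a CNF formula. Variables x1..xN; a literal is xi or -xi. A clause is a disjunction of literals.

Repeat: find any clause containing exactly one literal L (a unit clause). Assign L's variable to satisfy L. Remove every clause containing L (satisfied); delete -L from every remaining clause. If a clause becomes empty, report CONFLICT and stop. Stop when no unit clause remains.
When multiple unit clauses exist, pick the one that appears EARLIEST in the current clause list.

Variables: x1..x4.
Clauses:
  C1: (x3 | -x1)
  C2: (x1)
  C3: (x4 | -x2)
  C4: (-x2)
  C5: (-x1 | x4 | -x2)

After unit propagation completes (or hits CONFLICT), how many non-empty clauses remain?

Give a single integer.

unit clause [1] forces x1=T; simplify:
  drop -1 from [3, -1] -> [3]
  drop -1 from [-1, 4, -2] -> [4, -2]
  satisfied 1 clause(s); 4 remain; assigned so far: [1]
unit clause [3] forces x3=T; simplify:
  satisfied 1 clause(s); 3 remain; assigned so far: [1, 3]
unit clause [-2] forces x2=F; simplify:
  satisfied 3 clause(s); 0 remain; assigned so far: [1, 2, 3]

Answer: 0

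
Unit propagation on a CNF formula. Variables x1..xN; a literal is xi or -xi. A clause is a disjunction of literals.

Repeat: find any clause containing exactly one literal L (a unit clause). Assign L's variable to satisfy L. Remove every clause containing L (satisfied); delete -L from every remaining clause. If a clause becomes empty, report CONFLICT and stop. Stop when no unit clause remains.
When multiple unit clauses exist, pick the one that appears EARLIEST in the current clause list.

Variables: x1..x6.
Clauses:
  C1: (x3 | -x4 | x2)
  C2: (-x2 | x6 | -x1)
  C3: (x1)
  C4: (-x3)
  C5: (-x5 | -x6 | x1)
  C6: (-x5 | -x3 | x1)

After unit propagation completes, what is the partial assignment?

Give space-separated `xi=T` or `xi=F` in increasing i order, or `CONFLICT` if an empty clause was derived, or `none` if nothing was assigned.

unit clause [1] forces x1=T; simplify:
  drop -1 from [-2, 6, -1] -> [-2, 6]
  satisfied 3 clause(s); 3 remain; assigned so far: [1]
unit clause [-3] forces x3=F; simplify:
  drop 3 from [3, -4, 2] -> [-4, 2]
  satisfied 1 clause(s); 2 remain; assigned so far: [1, 3]

Answer: x1=T x3=F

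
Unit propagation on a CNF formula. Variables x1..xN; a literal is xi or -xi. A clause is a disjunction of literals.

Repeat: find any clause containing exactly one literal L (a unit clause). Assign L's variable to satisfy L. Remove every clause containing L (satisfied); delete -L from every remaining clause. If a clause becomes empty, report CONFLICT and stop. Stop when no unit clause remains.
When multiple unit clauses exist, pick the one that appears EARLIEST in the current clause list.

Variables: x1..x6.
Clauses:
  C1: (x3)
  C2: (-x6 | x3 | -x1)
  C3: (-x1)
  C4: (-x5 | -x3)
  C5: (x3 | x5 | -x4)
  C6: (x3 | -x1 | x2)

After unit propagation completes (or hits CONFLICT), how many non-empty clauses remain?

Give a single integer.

Answer: 0

Derivation:
unit clause [3] forces x3=T; simplify:
  drop -3 from [-5, -3] -> [-5]
  satisfied 4 clause(s); 2 remain; assigned so far: [3]
unit clause [-1] forces x1=F; simplify:
  satisfied 1 clause(s); 1 remain; assigned so far: [1, 3]
unit clause [-5] forces x5=F; simplify:
  satisfied 1 clause(s); 0 remain; assigned so far: [1, 3, 5]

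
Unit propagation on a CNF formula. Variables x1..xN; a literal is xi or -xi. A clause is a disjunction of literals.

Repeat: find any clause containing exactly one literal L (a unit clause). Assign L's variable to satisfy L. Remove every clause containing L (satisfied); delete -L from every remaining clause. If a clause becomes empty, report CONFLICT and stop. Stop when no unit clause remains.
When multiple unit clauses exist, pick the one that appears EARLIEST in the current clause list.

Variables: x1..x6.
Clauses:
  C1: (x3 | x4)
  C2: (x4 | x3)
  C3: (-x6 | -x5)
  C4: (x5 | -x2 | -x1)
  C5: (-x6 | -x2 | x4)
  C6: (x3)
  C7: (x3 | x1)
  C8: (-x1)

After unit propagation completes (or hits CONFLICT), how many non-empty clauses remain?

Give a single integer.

Answer: 2

Derivation:
unit clause [3] forces x3=T; simplify:
  satisfied 4 clause(s); 4 remain; assigned so far: [3]
unit clause [-1] forces x1=F; simplify:
  satisfied 2 clause(s); 2 remain; assigned so far: [1, 3]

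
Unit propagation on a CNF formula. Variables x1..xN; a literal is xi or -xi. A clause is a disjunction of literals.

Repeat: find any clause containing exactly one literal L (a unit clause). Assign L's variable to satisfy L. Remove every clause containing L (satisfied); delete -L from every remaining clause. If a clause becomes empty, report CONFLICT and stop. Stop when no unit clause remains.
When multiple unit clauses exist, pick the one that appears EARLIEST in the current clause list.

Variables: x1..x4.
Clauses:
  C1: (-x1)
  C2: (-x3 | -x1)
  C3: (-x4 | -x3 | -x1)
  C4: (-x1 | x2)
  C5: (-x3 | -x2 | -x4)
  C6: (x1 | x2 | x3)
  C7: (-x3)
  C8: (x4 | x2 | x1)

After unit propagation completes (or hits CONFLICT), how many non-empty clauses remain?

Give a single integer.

Answer: 0

Derivation:
unit clause [-1] forces x1=F; simplify:
  drop 1 from [1, 2, 3] -> [2, 3]
  drop 1 from [4, 2, 1] -> [4, 2]
  satisfied 4 clause(s); 4 remain; assigned so far: [1]
unit clause [-3] forces x3=F; simplify:
  drop 3 from [2, 3] -> [2]
  satisfied 2 clause(s); 2 remain; assigned so far: [1, 3]
unit clause [2] forces x2=T; simplify:
  satisfied 2 clause(s); 0 remain; assigned so far: [1, 2, 3]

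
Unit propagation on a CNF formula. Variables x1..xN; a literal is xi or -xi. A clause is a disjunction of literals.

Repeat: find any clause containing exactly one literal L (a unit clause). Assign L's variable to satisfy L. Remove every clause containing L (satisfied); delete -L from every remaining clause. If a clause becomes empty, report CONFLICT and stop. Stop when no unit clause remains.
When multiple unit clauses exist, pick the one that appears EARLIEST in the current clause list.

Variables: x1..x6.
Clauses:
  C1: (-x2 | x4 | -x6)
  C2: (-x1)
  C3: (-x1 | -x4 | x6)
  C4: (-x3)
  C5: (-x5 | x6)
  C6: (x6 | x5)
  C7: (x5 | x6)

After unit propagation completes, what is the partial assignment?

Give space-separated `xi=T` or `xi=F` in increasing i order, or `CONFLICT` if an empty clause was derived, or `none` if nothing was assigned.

Answer: x1=F x3=F

Derivation:
unit clause [-1] forces x1=F; simplify:
  satisfied 2 clause(s); 5 remain; assigned so far: [1]
unit clause [-3] forces x3=F; simplify:
  satisfied 1 clause(s); 4 remain; assigned so far: [1, 3]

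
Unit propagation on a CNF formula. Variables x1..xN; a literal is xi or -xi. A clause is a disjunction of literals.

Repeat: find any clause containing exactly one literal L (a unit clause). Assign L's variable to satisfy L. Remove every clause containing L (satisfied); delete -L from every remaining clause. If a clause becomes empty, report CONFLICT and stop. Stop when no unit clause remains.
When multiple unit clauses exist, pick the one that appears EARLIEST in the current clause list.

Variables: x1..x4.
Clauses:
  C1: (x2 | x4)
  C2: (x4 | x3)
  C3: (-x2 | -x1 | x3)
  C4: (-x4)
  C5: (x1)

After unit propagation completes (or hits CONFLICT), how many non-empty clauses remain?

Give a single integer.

Answer: 0

Derivation:
unit clause [-4] forces x4=F; simplify:
  drop 4 from [2, 4] -> [2]
  drop 4 from [4, 3] -> [3]
  satisfied 1 clause(s); 4 remain; assigned so far: [4]
unit clause [2] forces x2=T; simplify:
  drop -2 from [-2, -1, 3] -> [-1, 3]
  satisfied 1 clause(s); 3 remain; assigned so far: [2, 4]
unit clause [3] forces x3=T; simplify:
  satisfied 2 clause(s); 1 remain; assigned so far: [2, 3, 4]
unit clause [1] forces x1=T; simplify:
  satisfied 1 clause(s); 0 remain; assigned so far: [1, 2, 3, 4]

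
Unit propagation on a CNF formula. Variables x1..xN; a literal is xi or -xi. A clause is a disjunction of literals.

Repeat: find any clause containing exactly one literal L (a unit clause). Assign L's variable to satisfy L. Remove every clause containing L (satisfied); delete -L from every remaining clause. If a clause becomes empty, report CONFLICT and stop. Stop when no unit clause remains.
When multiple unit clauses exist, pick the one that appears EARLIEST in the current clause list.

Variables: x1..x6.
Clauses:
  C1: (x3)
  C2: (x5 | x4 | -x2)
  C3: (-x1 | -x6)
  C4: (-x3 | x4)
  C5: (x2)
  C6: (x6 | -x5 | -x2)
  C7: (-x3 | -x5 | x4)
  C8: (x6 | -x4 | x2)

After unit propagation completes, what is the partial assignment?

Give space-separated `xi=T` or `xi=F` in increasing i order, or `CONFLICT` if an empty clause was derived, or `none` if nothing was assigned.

unit clause [3] forces x3=T; simplify:
  drop -3 from [-3, 4] -> [4]
  drop -3 from [-3, -5, 4] -> [-5, 4]
  satisfied 1 clause(s); 7 remain; assigned so far: [3]
unit clause [4] forces x4=T; simplify:
  drop -4 from [6, -4, 2] -> [6, 2]
  satisfied 3 clause(s); 4 remain; assigned so far: [3, 4]
unit clause [2] forces x2=T; simplify:
  drop -2 from [6, -5, -2] -> [6, -5]
  satisfied 2 clause(s); 2 remain; assigned so far: [2, 3, 4]

Answer: x2=T x3=T x4=T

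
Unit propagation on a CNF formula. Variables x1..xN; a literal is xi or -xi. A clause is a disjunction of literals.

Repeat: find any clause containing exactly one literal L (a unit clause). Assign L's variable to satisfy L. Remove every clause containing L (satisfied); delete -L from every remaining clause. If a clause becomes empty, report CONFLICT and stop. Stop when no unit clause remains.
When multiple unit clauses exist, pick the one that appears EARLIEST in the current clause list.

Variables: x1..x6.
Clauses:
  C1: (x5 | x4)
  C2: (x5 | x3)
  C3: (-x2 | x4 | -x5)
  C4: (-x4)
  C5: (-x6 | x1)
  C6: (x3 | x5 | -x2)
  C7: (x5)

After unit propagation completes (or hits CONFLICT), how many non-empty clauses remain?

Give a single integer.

unit clause [-4] forces x4=F; simplify:
  drop 4 from [5, 4] -> [5]
  drop 4 from [-2, 4, -5] -> [-2, -5]
  satisfied 1 clause(s); 6 remain; assigned so far: [4]
unit clause [5] forces x5=T; simplify:
  drop -5 from [-2, -5] -> [-2]
  satisfied 4 clause(s); 2 remain; assigned so far: [4, 5]
unit clause [-2] forces x2=F; simplify:
  satisfied 1 clause(s); 1 remain; assigned so far: [2, 4, 5]

Answer: 1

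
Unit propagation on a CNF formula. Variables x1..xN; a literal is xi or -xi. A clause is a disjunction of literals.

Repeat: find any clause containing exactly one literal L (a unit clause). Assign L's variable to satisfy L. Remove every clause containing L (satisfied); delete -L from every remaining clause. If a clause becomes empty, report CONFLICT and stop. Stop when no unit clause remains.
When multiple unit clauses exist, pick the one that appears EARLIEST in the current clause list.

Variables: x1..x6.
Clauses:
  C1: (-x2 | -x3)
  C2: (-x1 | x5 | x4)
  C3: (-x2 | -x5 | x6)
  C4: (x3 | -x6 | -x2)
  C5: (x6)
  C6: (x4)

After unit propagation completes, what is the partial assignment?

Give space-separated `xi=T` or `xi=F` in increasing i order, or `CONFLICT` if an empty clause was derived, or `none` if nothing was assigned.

unit clause [6] forces x6=T; simplify:
  drop -6 from [3, -6, -2] -> [3, -2]
  satisfied 2 clause(s); 4 remain; assigned so far: [6]
unit clause [4] forces x4=T; simplify:
  satisfied 2 clause(s); 2 remain; assigned so far: [4, 6]

Answer: x4=T x6=T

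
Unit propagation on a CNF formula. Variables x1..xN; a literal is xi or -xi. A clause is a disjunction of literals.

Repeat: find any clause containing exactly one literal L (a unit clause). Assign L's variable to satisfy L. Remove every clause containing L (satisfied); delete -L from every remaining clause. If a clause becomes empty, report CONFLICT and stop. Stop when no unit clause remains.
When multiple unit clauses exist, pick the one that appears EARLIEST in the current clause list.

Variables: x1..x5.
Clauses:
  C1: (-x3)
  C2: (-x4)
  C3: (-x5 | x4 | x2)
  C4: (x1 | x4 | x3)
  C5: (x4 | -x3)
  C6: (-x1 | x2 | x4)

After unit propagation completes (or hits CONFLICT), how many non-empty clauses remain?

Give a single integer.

Answer: 0

Derivation:
unit clause [-3] forces x3=F; simplify:
  drop 3 from [1, 4, 3] -> [1, 4]
  satisfied 2 clause(s); 4 remain; assigned so far: [3]
unit clause [-4] forces x4=F; simplify:
  drop 4 from [-5, 4, 2] -> [-5, 2]
  drop 4 from [1, 4] -> [1]
  drop 4 from [-1, 2, 4] -> [-1, 2]
  satisfied 1 clause(s); 3 remain; assigned so far: [3, 4]
unit clause [1] forces x1=T; simplify:
  drop -1 from [-1, 2] -> [2]
  satisfied 1 clause(s); 2 remain; assigned so far: [1, 3, 4]
unit clause [2] forces x2=T; simplify:
  satisfied 2 clause(s); 0 remain; assigned so far: [1, 2, 3, 4]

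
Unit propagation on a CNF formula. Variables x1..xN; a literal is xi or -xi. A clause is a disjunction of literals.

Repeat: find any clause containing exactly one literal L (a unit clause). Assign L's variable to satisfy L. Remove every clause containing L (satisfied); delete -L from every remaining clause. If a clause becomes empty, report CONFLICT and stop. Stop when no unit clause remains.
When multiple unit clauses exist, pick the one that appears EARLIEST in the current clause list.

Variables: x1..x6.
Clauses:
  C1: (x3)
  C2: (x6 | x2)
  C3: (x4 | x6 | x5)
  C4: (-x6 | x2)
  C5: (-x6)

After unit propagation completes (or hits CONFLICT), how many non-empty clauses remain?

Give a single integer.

unit clause [3] forces x3=T; simplify:
  satisfied 1 clause(s); 4 remain; assigned so far: [3]
unit clause [-6] forces x6=F; simplify:
  drop 6 from [6, 2] -> [2]
  drop 6 from [4, 6, 5] -> [4, 5]
  satisfied 2 clause(s); 2 remain; assigned so far: [3, 6]
unit clause [2] forces x2=T; simplify:
  satisfied 1 clause(s); 1 remain; assigned so far: [2, 3, 6]

Answer: 1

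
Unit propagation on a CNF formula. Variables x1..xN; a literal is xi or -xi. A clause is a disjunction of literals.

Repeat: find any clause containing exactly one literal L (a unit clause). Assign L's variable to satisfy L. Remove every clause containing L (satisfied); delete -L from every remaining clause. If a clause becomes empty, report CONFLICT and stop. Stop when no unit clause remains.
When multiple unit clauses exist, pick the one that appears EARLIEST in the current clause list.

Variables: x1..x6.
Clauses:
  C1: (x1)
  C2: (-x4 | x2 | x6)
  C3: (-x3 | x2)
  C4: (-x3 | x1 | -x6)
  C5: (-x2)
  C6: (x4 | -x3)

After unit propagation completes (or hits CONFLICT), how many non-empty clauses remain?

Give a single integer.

Answer: 1

Derivation:
unit clause [1] forces x1=T; simplify:
  satisfied 2 clause(s); 4 remain; assigned so far: [1]
unit clause [-2] forces x2=F; simplify:
  drop 2 from [-4, 2, 6] -> [-4, 6]
  drop 2 from [-3, 2] -> [-3]
  satisfied 1 clause(s); 3 remain; assigned so far: [1, 2]
unit clause [-3] forces x3=F; simplify:
  satisfied 2 clause(s); 1 remain; assigned so far: [1, 2, 3]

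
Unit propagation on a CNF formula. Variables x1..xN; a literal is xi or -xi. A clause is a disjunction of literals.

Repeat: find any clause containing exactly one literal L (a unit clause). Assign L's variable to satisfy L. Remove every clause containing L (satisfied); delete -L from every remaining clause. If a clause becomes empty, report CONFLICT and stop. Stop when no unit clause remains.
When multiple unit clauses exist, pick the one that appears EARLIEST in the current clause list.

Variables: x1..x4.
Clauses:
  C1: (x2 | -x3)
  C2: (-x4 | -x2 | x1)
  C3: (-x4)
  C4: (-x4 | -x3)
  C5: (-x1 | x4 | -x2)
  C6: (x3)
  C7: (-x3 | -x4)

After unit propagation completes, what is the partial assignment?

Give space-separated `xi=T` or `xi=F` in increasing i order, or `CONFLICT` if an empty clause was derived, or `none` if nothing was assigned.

unit clause [-4] forces x4=F; simplify:
  drop 4 from [-1, 4, -2] -> [-1, -2]
  satisfied 4 clause(s); 3 remain; assigned so far: [4]
unit clause [3] forces x3=T; simplify:
  drop -3 from [2, -3] -> [2]
  satisfied 1 clause(s); 2 remain; assigned so far: [3, 4]
unit clause [2] forces x2=T; simplify:
  drop -2 from [-1, -2] -> [-1]
  satisfied 1 clause(s); 1 remain; assigned so far: [2, 3, 4]
unit clause [-1] forces x1=F; simplify:
  satisfied 1 clause(s); 0 remain; assigned so far: [1, 2, 3, 4]

Answer: x1=F x2=T x3=T x4=F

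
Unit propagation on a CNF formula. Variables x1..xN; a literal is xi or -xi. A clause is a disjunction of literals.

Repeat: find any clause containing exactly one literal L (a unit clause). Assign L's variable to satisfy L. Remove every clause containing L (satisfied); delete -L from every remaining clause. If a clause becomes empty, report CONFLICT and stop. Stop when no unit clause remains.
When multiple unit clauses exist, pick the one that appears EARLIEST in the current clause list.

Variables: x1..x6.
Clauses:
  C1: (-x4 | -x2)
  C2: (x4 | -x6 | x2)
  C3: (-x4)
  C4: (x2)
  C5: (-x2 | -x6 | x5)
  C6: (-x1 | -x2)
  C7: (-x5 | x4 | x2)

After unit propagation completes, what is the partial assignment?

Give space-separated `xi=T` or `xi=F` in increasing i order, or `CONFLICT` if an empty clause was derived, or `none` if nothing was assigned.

unit clause [-4] forces x4=F; simplify:
  drop 4 from [4, -6, 2] -> [-6, 2]
  drop 4 from [-5, 4, 2] -> [-5, 2]
  satisfied 2 clause(s); 5 remain; assigned so far: [4]
unit clause [2] forces x2=T; simplify:
  drop -2 from [-2, -6, 5] -> [-6, 5]
  drop -2 from [-1, -2] -> [-1]
  satisfied 3 clause(s); 2 remain; assigned so far: [2, 4]
unit clause [-1] forces x1=F; simplify:
  satisfied 1 clause(s); 1 remain; assigned so far: [1, 2, 4]

Answer: x1=F x2=T x4=F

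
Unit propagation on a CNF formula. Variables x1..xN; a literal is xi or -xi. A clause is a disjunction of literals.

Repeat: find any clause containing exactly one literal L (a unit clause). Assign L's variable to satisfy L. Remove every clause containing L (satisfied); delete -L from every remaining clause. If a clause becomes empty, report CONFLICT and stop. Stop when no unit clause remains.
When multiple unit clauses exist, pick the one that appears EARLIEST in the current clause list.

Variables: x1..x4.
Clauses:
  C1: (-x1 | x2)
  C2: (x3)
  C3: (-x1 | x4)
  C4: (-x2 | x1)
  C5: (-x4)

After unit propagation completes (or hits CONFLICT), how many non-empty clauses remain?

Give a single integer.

Answer: 0

Derivation:
unit clause [3] forces x3=T; simplify:
  satisfied 1 clause(s); 4 remain; assigned so far: [3]
unit clause [-4] forces x4=F; simplify:
  drop 4 from [-1, 4] -> [-1]
  satisfied 1 clause(s); 3 remain; assigned so far: [3, 4]
unit clause [-1] forces x1=F; simplify:
  drop 1 from [-2, 1] -> [-2]
  satisfied 2 clause(s); 1 remain; assigned so far: [1, 3, 4]
unit clause [-2] forces x2=F; simplify:
  satisfied 1 clause(s); 0 remain; assigned so far: [1, 2, 3, 4]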